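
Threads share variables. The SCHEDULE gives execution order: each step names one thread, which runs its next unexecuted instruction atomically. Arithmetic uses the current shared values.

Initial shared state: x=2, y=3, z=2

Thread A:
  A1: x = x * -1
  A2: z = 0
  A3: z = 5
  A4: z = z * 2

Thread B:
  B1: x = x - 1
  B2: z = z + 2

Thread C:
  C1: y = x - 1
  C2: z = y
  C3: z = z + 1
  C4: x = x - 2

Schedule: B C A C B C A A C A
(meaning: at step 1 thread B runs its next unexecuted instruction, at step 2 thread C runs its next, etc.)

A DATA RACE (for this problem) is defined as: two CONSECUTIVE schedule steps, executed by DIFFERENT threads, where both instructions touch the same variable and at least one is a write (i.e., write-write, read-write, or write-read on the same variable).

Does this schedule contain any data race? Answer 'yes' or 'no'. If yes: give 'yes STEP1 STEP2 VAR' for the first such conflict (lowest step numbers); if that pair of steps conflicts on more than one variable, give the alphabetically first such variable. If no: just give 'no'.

Steps 1,2: B(x = x - 1) vs C(y = x - 1). RACE on x (W-R).
Steps 2,3: C(y = x - 1) vs A(x = x * -1). RACE on x (R-W).
Steps 3,4: A(r=x,w=x) vs C(r=y,w=z). No conflict.
Steps 4,5: C(z = y) vs B(z = z + 2). RACE on z (W-W).
Steps 5,6: B(z = z + 2) vs C(z = z + 1). RACE on z (W-W).
Steps 6,7: C(z = z + 1) vs A(z = 0). RACE on z (W-W).
Steps 7,8: same thread (A). No race.
Steps 8,9: A(r=-,w=z) vs C(r=x,w=x). No conflict.
Steps 9,10: C(r=x,w=x) vs A(r=z,w=z). No conflict.
First conflict at steps 1,2.

Answer: yes 1 2 x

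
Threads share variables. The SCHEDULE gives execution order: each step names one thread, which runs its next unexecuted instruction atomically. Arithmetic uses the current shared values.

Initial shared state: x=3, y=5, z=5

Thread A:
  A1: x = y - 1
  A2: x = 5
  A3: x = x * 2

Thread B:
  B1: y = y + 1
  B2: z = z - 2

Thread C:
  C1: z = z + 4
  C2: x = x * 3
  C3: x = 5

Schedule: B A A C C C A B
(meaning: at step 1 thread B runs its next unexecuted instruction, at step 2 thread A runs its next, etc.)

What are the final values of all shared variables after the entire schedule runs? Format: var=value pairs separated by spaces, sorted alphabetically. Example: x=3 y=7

Answer: x=10 y=6 z=7

Derivation:
Step 1: thread B executes B1 (y = y + 1). Shared: x=3 y=6 z=5. PCs: A@0 B@1 C@0
Step 2: thread A executes A1 (x = y - 1). Shared: x=5 y=6 z=5. PCs: A@1 B@1 C@0
Step 3: thread A executes A2 (x = 5). Shared: x=5 y=6 z=5. PCs: A@2 B@1 C@0
Step 4: thread C executes C1 (z = z + 4). Shared: x=5 y=6 z=9. PCs: A@2 B@1 C@1
Step 5: thread C executes C2 (x = x * 3). Shared: x=15 y=6 z=9. PCs: A@2 B@1 C@2
Step 6: thread C executes C3 (x = 5). Shared: x=5 y=6 z=9. PCs: A@2 B@1 C@3
Step 7: thread A executes A3 (x = x * 2). Shared: x=10 y=6 z=9. PCs: A@3 B@1 C@3
Step 8: thread B executes B2 (z = z - 2). Shared: x=10 y=6 z=7. PCs: A@3 B@2 C@3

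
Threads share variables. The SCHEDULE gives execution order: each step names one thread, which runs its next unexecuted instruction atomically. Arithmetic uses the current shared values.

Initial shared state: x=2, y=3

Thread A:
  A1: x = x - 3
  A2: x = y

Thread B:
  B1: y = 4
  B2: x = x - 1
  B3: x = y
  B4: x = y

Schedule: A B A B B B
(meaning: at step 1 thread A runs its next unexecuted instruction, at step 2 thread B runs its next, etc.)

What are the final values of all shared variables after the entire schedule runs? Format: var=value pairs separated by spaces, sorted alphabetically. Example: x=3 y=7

Answer: x=4 y=4

Derivation:
Step 1: thread A executes A1 (x = x - 3). Shared: x=-1 y=3. PCs: A@1 B@0
Step 2: thread B executes B1 (y = 4). Shared: x=-1 y=4. PCs: A@1 B@1
Step 3: thread A executes A2 (x = y). Shared: x=4 y=4. PCs: A@2 B@1
Step 4: thread B executes B2 (x = x - 1). Shared: x=3 y=4. PCs: A@2 B@2
Step 5: thread B executes B3 (x = y). Shared: x=4 y=4. PCs: A@2 B@3
Step 6: thread B executes B4 (x = y). Shared: x=4 y=4. PCs: A@2 B@4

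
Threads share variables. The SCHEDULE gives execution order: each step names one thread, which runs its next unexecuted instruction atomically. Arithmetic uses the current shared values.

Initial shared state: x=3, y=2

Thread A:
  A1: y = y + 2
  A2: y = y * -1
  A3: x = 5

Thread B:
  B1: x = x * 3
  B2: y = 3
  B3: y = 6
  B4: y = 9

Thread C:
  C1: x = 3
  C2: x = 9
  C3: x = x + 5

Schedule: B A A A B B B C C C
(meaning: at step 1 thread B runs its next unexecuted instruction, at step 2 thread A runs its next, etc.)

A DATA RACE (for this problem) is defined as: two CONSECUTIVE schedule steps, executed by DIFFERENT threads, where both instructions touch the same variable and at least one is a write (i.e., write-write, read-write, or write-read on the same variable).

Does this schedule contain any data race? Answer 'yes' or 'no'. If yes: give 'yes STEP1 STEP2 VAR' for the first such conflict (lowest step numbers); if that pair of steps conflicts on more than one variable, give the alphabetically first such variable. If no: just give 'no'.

Steps 1,2: B(r=x,w=x) vs A(r=y,w=y). No conflict.
Steps 2,3: same thread (A). No race.
Steps 3,4: same thread (A). No race.
Steps 4,5: A(r=-,w=x) vs B(r=-,w=y). No conflict.
Steps 5,6: same thread (B). No race.
Steps 6,7: same thread (B). No race.
Steps 7,8: B(r=-,w=y) vs C(r=-,w=x). No conflict.
Steps 8,9: same thread (C). No race.
Steps 9,10: same thread (C). No race.

Answer: no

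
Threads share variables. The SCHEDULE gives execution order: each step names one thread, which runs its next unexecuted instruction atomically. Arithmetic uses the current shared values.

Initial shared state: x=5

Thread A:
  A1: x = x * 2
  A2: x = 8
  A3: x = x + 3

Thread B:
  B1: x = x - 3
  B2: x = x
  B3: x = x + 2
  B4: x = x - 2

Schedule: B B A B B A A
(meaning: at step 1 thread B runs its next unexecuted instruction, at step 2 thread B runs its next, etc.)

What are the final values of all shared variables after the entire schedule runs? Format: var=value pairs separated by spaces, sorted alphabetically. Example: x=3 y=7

Step 1: thread B executes B1 (x = x - 3). Shared: x=2. PCs: A@0 B@1
Step 2: thread B executes B2 (x = x). Shared: x=2. PCs: A@0 B@2
Step 3: thread A executes A1 (x = x * 2). Shared: x=4. PCs: A@1 B@2
Step 4: thread B executes B3 (x = x + 2). Shared: x=6. PCs: A@1 B@3
Step 5: thread B executes B4 (x = x - 2). Shared: x=4. PCs: A@1 B@4
Step 6: thread A executes A2 (x = 8). Shared: x=8. PCs: A@2 B@4
Step 7: thread A executes A3 (x = x + 3). Shared: x=11. PCs: A@3 B@4

Answer: x=11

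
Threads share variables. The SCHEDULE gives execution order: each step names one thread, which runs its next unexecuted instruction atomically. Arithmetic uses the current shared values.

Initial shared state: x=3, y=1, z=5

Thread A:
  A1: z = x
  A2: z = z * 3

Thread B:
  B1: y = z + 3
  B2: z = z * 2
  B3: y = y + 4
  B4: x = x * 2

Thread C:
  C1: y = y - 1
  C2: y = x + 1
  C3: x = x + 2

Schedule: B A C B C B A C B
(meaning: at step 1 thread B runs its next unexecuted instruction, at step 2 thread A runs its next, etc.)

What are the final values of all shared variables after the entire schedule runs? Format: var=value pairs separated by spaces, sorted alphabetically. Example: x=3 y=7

Step 1: thread B executes B1 (y = z + 3). Shared: x=3 y=8 z=5. PCs: A@0 B@1 C@0
Step 2: thread A executes A1 (z = x). Shared: x=3 y=8 z=3. PCs: A@1 B@1 C@0
Step 3: thread C executes C1 (y = y - 1). Shared: x=3 y=7 z=3. PCs: A@1 B@1 C@1
Step 4: thread B executes B2 (z = z * 2). Shared: x=3 y=7 z=6. PCs: A@1 B@2 C@1
Step 5: thread C executes C2 (y = x + 1). Shared: x=3 y=4 z=6. PCs: A@1 B@2 C@2
Step 6: thread B executes B3 (y = y + 4). Shared: x=3 y=8 z=6. PCs: A@1 B@3 C@2
Step 7: thread A executes A2 (z = z * 3). Shared: x=3 y=8 z=18. PCs: A@2 B@3 C@2
Step 8: thread C executes C3 (x = x + 2). Shared: x=5 y=8 z=18. PCs: A@2 B@3 C@3
Step 9: thread B executes B4 (x = x * 2). Shared: x=10 y=8 z=18. PCs: A@2 B@4 C@3

Answer: x=10 y=8 z=18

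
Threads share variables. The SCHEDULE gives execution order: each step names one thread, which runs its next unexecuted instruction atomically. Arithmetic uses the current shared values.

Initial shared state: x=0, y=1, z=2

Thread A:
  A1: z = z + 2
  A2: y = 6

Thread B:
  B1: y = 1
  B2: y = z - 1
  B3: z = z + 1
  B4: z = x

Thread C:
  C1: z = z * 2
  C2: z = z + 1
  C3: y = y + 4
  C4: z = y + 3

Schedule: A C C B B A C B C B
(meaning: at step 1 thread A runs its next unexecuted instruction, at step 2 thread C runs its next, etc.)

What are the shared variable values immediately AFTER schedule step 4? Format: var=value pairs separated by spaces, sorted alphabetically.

Step 1: thread A executes A1 (z = z + 2). Shared: x=0 y=1 z=4. PCs: A@1 B@0 C@0
Step 2: thread C executes C1 (z = z * 2). Shared: x=0 y=1 z=8. PCs: A@1 B@0 C@1
Step 3: thread C executes C2 (z = z + 1). Shared: x=0 y=1 z=9. PCs: A@1 B@0 C@2
Step 4: thread B executes B1 (y = 1). Shared: x=0 y=1 z=9. PCs: A@1 B@1 C@2

Answer: x=0 y=1 z=9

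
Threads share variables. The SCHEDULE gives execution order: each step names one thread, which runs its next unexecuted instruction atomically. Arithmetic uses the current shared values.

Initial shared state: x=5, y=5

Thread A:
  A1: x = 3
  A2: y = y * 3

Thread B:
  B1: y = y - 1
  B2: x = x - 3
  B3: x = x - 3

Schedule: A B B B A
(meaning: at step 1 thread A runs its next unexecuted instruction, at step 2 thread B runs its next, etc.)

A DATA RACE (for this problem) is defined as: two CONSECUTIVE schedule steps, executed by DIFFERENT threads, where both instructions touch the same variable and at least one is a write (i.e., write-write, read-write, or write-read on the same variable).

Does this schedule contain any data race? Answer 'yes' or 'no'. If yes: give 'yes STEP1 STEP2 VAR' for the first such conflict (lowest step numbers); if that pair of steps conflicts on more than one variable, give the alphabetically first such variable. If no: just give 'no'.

Answer: no

Derivation:
Steps 1,2: A(r=-,w=x) vs B(r=y,w=y). No conflict.
Steps 2,3: same thread (B). No race.
Steps 3,4: same thread (B). No race.
Steps 4,5: B(r=x,w=x) vs A(r=y,w=y). No conflict.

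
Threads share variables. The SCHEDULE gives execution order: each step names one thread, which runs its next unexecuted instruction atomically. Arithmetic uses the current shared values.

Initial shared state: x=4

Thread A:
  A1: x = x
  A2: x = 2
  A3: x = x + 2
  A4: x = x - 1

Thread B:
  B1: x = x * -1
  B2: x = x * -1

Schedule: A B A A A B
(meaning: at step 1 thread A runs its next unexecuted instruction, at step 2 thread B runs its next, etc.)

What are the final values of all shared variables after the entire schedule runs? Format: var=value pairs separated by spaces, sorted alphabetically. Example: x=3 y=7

Step 1: thread A executes A1 (x = x). Shared: x=4. PCs: A@1 B@0
Step 2: thread B executes B1 (x = x * -1). Shared: x=-4. PCs: A@1 B@1
Step 3: thread A executes A2 (x = 2). Shared: x=2. PCs: A@2 B@1
Step 4: thread A executes A3 (x = x + 2). Shared: x=4. PCs: A@3 B@1
Step 5: thread A executes A4 (x = x - 1). Shared: x=3. PCs: A@4 B@1
Step 6: thread B executes B2 (x = x * -1). Shared: x=-3. PCs: A@4 B@2

Answer: x=-3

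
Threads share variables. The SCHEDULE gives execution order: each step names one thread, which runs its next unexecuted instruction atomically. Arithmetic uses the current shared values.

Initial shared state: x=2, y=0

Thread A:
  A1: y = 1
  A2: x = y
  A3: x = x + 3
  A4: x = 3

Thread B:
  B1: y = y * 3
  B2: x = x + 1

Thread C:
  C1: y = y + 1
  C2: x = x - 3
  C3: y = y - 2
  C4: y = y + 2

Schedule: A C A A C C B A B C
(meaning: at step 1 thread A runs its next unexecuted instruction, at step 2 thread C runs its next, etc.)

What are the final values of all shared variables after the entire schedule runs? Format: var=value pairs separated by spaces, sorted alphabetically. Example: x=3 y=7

Step 1: thread A executes A1 (y = 1). Shared: x=2 y=1. PCs: A@1 B@0 C@0
Step 2: thread C executes C1 (y = y + 1). Shared: x=2 y=2. PCs: A@1 B@0 C@1
Step 3: thread A executes A2 (x = y). Shared: x=2 y=2. PCs: A@2 B@0 C@1
Step 4: thread A executes A3 (x = x + 3). Shared: x=5 y=2. PCs: A@3 B@0 C@1
Step 5: thread C executes C2 (x = x - 3). Shared: x=2 y=2. PCs: A@3 B@0 C@2
Step 6: thread C executes C3 (y = y - 2). Shared: x=2 y=0. PCs: A@3 B@0 C@3
Step 7: thread B executes B1 (y = y * 3). Shared: x=2 y=0. PCs: A@3 B@1 C@3
Step 8: thread A executes A4 (x = 3). Shared: x=3 y=0. PCs: A@4 B@1 C@3
Step 9: thread B executes B2 (x = x + 1). Shared: x=4 y=0. PCs: A@4 B@2 C@3
Step 10: thread C executes C4 (y = y + 2). Shared: x=4 y=2. PCs: A@4 B@2 C@4

Answer: x=4 y=2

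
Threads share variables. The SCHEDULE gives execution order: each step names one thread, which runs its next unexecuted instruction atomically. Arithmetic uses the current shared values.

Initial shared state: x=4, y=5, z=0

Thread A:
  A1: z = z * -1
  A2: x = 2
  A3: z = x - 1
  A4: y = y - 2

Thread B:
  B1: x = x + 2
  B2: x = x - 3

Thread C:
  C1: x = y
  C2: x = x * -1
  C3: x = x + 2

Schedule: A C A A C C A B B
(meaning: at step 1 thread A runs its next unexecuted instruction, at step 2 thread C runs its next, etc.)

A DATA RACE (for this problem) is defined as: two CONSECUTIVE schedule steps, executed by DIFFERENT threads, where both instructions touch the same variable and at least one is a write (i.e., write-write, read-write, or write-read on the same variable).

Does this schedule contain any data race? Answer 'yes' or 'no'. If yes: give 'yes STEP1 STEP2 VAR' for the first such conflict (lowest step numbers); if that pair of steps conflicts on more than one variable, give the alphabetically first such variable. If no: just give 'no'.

Answer: yes 2 3 x

Derivation:
Steps 1,2: A(r=z,w=z) vs C(r=y,w=x). No conflict.
Steps 2,3: C(x = y) vs A(x = 2). RACE on x (W-W).
Steps 3,4: same thread (A). No race.
Steps 4,5: A(z = x - 1) vs C(x = x * -1). RACE on x (R-W).
Steps 5,6: same thread (C). No race.
Steps 6,7: C(r=x,w=x) vs A(r=y,w=y). No conflict.
Steps 7,8: A(r=y,w=y) vs B(r=x,w=x). No conflict.
Steps 8,9: same thread (B). No race.
First conflict at steps 2,3.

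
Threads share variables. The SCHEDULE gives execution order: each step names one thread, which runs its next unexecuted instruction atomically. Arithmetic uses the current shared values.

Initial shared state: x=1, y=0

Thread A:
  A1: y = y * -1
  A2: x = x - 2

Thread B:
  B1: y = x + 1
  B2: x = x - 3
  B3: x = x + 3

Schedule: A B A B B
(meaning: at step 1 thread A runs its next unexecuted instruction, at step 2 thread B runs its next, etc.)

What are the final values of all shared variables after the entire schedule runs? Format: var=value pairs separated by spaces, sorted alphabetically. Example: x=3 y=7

Answer: x=-1 y=2

Derivation:
Step 1: thread A executes A1 (y = y * -1). Shared: x=1 y=0. PCs: A@1 B@0
Step 2: thread B executes B1 (y = x + 1). Shared: x=1 y=2. PCs: A@1 B@1
Step 3: thread A executes A2 (x = x - 2). Shared: x=-1 y=2. PCs: A@2 B@1
Step 4: thread B executes B2 (x = x - 3). Shared: x=-4 y=2. PCs: A@2 B@2
Step 5: thread B executes B3 (x = x + 3). Shared: x=-1 y=2. PCs: A@2 B@3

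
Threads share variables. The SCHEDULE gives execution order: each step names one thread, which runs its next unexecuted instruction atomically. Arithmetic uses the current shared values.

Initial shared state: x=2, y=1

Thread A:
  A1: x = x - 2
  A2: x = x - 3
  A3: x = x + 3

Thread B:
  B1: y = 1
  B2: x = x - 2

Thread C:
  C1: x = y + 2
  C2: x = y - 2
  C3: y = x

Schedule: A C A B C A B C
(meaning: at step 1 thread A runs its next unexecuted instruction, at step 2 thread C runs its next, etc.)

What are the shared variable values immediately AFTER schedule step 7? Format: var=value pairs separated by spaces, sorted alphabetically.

Answer: x=0 y=1

Derivation:
Step 1: thread A executes A1 (x = x - 2). Shared: x=0 y=1. PCs: A@1 B@0 C@0
Step 2: thread C executes C1 (x = y + 2). Shared: x=3 y=1. PCs: A@1 B@0 C@1
Step 3: thread A executes A2 (x = x - 3). Shared: x=0 y=1. PCs: A@2 B@0 C@1
Step 4: thread B executes B1 (y = 1). Shared: x=0 y=1. PCs: A@2 B@1 C@1
Step 5: thread C executes C2 (x = y - 2). Shared: x=-1 y=1. PCs: A@2 B@1 C@2
Step 6: thread A executes A3 (x = x + 3). Shared: x=2 y=1. PCs: A@3 B@1 C@2
Step 7: thread B executes B2 (x = x - 2). Shared: x=0 y=1. PCs: A@3 B@2 C@2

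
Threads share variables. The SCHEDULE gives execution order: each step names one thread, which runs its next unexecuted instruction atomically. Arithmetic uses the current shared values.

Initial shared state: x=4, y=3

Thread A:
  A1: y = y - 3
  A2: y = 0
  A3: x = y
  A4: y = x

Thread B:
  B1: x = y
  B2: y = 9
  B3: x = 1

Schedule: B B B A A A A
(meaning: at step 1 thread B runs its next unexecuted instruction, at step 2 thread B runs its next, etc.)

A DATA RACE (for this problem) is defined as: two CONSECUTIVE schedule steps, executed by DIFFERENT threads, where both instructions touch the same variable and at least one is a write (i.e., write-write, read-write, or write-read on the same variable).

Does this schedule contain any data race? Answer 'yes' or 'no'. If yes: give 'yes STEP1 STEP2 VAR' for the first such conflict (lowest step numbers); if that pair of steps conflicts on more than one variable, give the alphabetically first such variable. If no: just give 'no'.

Steps 1,2: same thread (B). No race.
Steps 2,3: same thread (B). No race.
Steps 3,4: B(r=-,w=x) vs A(r=y,w=y). No conflict.
Steps 4,5: same thread (A). No race.
Steps 5,6: same thread (A). No race.
Steps 6,7: same thread (A). No race.

Answer: no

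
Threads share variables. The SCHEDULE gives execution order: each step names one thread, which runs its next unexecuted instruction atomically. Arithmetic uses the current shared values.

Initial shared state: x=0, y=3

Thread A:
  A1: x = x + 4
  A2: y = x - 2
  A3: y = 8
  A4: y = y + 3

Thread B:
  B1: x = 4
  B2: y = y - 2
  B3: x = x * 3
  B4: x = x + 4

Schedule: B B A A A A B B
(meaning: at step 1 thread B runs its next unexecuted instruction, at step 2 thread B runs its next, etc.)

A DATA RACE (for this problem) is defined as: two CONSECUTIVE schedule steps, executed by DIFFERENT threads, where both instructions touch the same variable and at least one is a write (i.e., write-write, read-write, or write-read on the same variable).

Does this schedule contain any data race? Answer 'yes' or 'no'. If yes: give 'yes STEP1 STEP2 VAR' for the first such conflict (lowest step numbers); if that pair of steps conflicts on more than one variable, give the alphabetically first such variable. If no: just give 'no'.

Steps 1,2: same thread (B). No race.
Steps 2,3: B(r=y,w=y) vs A(r=x,w=x). No conflict.
Steps 3,4: same thread (A). No race.
Steps 4,5: same thread (A). No race.
Steps 5,6: same thread (A). No race.
Steps 6,7: A(r=y,w=y) vs B(r=x,w=x). No conflict.
Steps 7,8: same thread (B). No race.

Answer: no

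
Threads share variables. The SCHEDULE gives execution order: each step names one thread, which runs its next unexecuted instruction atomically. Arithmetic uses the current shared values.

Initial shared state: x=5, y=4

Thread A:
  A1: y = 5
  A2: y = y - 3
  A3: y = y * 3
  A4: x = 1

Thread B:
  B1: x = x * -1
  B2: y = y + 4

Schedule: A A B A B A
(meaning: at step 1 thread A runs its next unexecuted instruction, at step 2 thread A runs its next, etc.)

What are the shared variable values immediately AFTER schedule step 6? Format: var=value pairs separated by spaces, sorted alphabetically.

Answer: x=1 y=10

Derivation:
Step 1: thread A executes A1 (y = 5). Shared: x=5 y=5. PCs: A@1 B@0
Step 2: thread A executes A2 (y = y - 3). Shared: x=5 y=2. PCs: A@2 B@0
Step 3: thread B executes B1 (x = x * -1). Shared: x=-5 y=2. PCs: A@2 B@1
Step 4: thread A executes A3 (y = y * 3). Shared: x=-5 y=6. PCs: A@3 B@1
Step 5: thread B executes B2 (y = y + 4). Shared: x=-5 y=10. PCs: A@3 B@2
Step 6: thread A executes A4 (x = 1). Shared: x=1 y=10. PCs: A@4 B@2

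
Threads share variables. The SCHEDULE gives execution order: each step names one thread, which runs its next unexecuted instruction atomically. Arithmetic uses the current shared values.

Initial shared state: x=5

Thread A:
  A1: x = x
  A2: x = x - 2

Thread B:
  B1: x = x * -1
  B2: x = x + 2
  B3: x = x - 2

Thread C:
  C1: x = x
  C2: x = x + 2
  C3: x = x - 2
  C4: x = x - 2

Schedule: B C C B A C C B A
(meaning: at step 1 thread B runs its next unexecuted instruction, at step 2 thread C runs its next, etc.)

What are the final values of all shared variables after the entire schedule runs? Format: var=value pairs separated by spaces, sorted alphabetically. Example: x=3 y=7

Answer: x=-9

Derivation:
Step 1: thread B executes B1 (x = x * -1). Shared: x=-5. PCs: A@0 B@1 C@0
Step 2: thread C executes C1 (x = x). Shared: x=-5. PCs: A@0 B@1 C@1
Step 3: thread C executes C2 (x = x + 2). Shared: x=-3. PCs: A@0 B@1 C@2
Step 4: thread B executes B2 (x = x + 2). Shared: x=-1. PCs: A@0 B@2 C@2
Step 5: thread A executes A1 (x = x). Shared: x=-1. PCs: A@1 B@2 C@2
Step 6: thread C executes C3 (x = x - 2). Shared: x=-3. PCs: A@1 B@2 C@3
Step 7: thread C executes C4 (x = x - 2). Shared: x=-5. PCs: A@1 B@2 C@4
Step 8: thread B executes B3 (x = x - 2). Shared: x=-7. PCs: A@1 B@3 C@4
Step 9: thread A executes A2 (x = x - 2). Shared: x=-9. PCs: A@2 B@3 C@4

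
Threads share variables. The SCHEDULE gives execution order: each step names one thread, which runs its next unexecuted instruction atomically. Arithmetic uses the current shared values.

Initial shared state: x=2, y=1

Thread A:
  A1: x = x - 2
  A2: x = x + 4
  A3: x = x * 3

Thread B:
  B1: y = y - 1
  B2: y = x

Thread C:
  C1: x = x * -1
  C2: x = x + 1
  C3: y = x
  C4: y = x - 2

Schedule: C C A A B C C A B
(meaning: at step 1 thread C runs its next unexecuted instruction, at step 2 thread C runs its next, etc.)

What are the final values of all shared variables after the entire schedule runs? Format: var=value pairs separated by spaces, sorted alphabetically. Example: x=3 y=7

Answer: x=3 y=3

Derivation:
Step 1: thread C executes C1 (x = x * -1). Shared: x=-2 y=1. PCs: A@0 B@0 C@1
Step 2: thread C executes C2 (x = x + 1). Shared: x=-1 y=1. PCs: A@0 B@0 C@2
Step 3: thread A executes A1 (x = x - 2). Shared: x=-3 y=1. PCs: A@1 B@0 C@2
Step 4: thread A executes A2 (x = x + 4). Shared: x=1 y=1. PCs: A@2 B@0 C@2
Step 5: thread B executes B1 (y = y - 1). Shared: x=1 y=0. PCs: A@2 B@1 C@2
Step 6: thread C executes C3 (y = x). Shared: x=1 y=1. PCs: A@2 B@1 C@3
Step 7: thread C executes C4 (y = x - 2). Shared: x=1 y=-1. PCs: A@2 B@1 C@4
Step 8: thread A executes A3 (x = x * 3). Shared: x=3 y=-1. PCs: A@3 B@1 C@4
Step 9: thread B executes B2 (y = x). Shared: x=3 y=3. PCs: A@3 B@2 C@4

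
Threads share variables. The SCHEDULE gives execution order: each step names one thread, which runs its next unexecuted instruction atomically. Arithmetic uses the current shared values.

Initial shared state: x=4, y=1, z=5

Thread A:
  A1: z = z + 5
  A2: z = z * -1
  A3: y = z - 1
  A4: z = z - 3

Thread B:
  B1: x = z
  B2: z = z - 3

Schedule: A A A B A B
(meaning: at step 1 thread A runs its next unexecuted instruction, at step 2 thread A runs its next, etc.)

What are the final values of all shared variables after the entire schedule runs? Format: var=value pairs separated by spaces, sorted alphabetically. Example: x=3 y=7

Answer: x=-10 y=-11 z=-16

Derivation:
Step 1: thread A executes A1 (z = z + 5). Shared: x=4 y=1 z=10. PCs: A@1 B@0
Step 2: thread A executes A2 (z = z * -1). Shared: x=4 y=1 z=-10. PCs: A@2 B@0
Step 3: thread A executes A3 (y = z - 1). Shared: x=4 y=-11 z=-10. PCs: A@3 B@0
Step 4: thread B executes B1 (x = z). Shared: x=-10 y=-11 z=-10. PCs: A@3 B@1
Step 5: thread A executes A4 (z = z - 3). Shared: x=-10 y=-11 z=-13. PCs: A@4 B@1
Step 6: thread B executes B2 (z = z - 3). Shared: x=-10 y=-11 z=-16. PCs: A@4 B@2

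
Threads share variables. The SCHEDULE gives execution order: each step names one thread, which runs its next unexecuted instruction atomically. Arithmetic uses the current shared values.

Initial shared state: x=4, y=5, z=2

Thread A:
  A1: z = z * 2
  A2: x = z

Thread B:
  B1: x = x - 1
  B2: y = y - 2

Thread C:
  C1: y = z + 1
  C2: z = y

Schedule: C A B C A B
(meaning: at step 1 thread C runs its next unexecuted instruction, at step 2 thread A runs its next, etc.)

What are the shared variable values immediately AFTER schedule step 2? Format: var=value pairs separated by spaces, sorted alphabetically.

Step 1: thread C executes C1 (y = z + 1). Shared: x=4 y=3 z=2. PCs: A@0 B@0 C@1
Step 2: thread A executes A1 (z = z * 2). Shared: x=4 y=3 z=4. PCs: A@1 B@0 C@1

Answer: x=4 y=3 z=4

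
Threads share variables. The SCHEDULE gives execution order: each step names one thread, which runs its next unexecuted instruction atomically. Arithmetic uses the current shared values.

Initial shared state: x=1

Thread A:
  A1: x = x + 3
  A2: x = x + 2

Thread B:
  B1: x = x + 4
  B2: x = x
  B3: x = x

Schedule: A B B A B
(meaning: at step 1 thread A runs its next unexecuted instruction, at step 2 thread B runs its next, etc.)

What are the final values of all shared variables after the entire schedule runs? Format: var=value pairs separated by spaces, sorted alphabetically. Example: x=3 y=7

Step 1: thread A executes A1 (x = x + 3). Shared: x=4. PCs: A@1 B@0
Step 2: thread B executes B1 (x = x + 4). Shared: x=8. PCs: A@1 B@1
Step 3: thread B executes B2 (x = x). Shared: x=8. PCs: A@1 B@2
Step 4: thread A executes A2 (x = x + 2). Shared: x=10. PCs: A@2 B@2
Step 5: thread B executes B3 (x = x). Shared: x=10. PCs: A@2 B@3

Answer: x=10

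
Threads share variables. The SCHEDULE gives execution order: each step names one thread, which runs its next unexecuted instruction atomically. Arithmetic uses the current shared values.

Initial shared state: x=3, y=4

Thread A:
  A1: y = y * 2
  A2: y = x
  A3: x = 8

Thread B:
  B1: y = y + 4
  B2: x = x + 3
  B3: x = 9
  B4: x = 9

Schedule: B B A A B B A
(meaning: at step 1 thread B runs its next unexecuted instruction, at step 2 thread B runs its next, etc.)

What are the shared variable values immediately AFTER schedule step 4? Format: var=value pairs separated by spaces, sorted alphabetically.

Answer: x=6 y=6

Derivation:
Step 1: thread B executes B1 (y = y + 4). Shared: x=3 y=8. PCs: A@0 B@1
Step 2: thread B executes B2 (x = x + 3). Shared: x=6 y=8. PCs: A@0 B@2
Step 3: thread A executes A1 (y = y * 2). Shared: x=6 y=16. PCs: A@1 B@2
Step 4: thread A executes A2 (y = x). Shared: x=6 y=6. PCs: A@2 B@2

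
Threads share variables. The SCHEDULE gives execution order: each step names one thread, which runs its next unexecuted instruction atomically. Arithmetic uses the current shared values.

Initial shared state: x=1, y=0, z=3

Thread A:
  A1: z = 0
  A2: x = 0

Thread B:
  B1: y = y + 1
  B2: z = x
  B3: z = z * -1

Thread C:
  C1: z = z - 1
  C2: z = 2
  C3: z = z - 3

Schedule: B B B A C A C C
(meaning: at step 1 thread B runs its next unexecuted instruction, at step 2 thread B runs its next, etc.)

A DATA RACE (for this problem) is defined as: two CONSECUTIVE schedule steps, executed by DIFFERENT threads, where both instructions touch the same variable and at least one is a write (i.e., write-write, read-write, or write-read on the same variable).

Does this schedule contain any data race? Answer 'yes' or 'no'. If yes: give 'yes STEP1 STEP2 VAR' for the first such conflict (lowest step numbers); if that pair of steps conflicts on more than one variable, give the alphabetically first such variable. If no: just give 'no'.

Answer: yes 3 4 z

Derivation:
Steps 1,2: same thread (B). No race.
Steps 2,3: same thread (B). No race.
Steps 3,4: B(z = z * -1) vs A(z = 0). RACE on z (W-W).
Steps 4,5: A(z = 0) vs C(z = z - 1). RACE on z (W-W).
Steps 5,6: C(r=z,w=z) vs A(r=-,w=x). No conflict.
Steps 6,7: A(r=-,w=x) vs C(r=-,w=z). No conflict.
Steps 7,8: same thread (C). No race.
First conflict at steps 3,4.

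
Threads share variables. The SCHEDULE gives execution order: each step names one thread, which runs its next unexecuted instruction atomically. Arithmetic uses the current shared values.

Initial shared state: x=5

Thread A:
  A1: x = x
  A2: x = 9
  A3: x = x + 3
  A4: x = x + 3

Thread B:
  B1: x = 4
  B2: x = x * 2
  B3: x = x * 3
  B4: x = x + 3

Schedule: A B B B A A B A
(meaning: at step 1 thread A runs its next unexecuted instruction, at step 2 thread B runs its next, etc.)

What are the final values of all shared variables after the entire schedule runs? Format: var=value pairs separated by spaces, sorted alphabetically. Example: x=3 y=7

Step 1: thread A executes A1 (x = x). Shared: x=5. PCs: A@1 B@0
Step 2: thread B executes B1 (x = 4). Shared: x=4. PCs: A@1 B@1
Step 3: thread B executes B2 (x = x * 2). Shared: x=8. PCs: A@1 B@2
Step 4: thread B executes B3 (x = x * 3). Shared: x=24. PCs: A@1 B@3
Step 5: thread A executes A2 (x = 9). Shared: x=9. PCs: A@2 B@3
Step 6: thread A executes A3 (x = x + 3). Shared: x=12. PCs: A@3 B@3
Step 7: thread B executes B4 (x = x + 3). Shared: x=15. PCs: A@3 B@4
Step 8: thread A executes A4 (x = x + 3). Shared: x=18. PCs: A@4 B@4

Answer: x=18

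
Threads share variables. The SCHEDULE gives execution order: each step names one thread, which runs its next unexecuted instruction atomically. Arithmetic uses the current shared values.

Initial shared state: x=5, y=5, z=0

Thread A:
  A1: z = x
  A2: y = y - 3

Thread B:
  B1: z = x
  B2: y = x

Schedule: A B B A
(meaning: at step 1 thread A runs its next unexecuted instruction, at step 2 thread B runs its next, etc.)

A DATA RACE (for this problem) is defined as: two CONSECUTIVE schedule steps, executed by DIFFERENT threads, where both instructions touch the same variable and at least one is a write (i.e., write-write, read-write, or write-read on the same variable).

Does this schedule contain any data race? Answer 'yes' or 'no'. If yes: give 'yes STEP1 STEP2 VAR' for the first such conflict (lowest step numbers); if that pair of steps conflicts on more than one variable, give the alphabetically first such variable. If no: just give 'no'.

Steps 1,2: A(z = x) vs B(z = x). RACE on z (W-W).
Steps 2,3: same thread (B). No race.
Steps 3,4: B(y = x) vs A(y = y - 3). RACE on y (W-W).
First conflict at steps 1,2.

Answer: yes 1 2 z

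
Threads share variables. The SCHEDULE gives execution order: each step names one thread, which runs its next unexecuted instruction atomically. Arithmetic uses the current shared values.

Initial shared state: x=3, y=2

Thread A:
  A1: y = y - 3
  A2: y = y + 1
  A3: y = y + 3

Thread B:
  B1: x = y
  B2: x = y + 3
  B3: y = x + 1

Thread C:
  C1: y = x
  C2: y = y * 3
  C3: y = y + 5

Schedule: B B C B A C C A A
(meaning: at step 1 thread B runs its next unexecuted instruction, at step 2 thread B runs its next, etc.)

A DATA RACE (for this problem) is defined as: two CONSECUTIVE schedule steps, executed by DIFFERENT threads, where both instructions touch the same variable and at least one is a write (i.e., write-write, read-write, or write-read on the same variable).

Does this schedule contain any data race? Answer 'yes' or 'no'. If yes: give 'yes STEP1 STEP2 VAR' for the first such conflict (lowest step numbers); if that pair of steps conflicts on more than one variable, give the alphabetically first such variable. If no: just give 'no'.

Steps 1,2: same thread (B). No race.
Steps 2,3: B(x = y + 3) vs C(y = x). RACE on x (W-R), y (R-W). Multiple vars; alphabetically first is x.
Steps 3,4: C(y = x) vs B(y = x + 1). RACE on y (W-W).
Steps 4,5: B(y = x + 1) vs A(y = y - 3). RACE on y (W-W).
Steps 5,6: A(y = y - 3) vs C(y = y * 3). RACE on y (W-W).
Steps 6,7: same thread (C). No race.
Steps 7,8: C(y = y + 5) vs A(y = y + 1). RACE on y (W-W).
Steps 8,9: same thread (A). No race.
First conflict at steps 2,3.

Answer: yes 2 3 x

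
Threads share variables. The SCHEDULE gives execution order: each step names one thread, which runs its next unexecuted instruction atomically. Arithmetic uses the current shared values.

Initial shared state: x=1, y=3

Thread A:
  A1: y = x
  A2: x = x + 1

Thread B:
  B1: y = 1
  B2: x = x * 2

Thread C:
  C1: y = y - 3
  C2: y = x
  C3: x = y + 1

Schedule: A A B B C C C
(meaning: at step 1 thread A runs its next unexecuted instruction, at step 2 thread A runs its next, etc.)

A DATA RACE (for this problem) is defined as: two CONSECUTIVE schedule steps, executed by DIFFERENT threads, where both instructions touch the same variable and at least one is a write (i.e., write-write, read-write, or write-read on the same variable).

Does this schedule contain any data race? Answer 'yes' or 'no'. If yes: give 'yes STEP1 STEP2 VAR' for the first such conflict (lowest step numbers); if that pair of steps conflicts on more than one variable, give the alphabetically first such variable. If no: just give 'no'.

Steps 1,2: same thread (A). No race.
Steps 2,3: A(r=x,w=x) vs B(r=-,w=y). No conflict.
Steps 3,4: same thread (B). No race.
Steps 4,5: B(r=x,w=x) vs C(r=y,w=y). No conflict.
Steps 5,6: same thread (C). No race.
Steps 6,7: same thread (C). No race.

Answer: no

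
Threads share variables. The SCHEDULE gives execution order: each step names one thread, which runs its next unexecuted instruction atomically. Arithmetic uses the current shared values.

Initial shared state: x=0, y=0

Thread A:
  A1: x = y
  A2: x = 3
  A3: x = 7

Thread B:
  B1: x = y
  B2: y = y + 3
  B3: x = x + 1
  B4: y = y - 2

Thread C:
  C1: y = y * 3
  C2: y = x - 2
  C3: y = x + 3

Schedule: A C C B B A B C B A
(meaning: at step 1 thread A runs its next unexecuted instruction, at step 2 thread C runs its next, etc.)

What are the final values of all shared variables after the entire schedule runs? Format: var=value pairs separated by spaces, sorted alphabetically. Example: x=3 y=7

Step 1: thread A executes A1 (x = y). Shared: x=0 y=0. PCs: A@1 B@0 C@0
Step 2: thread C executes C1 (y = y * 3). Shared: x=0 y=0. PCs: A@1 B@0 C@1
Step 3: thread C executes C2 (y = x - 2). Shared: x=0 y=-2. PCs: A@1 B@0 C@2
Step 4: thread B executes B1 (x = y). Shared: x=-2 y=-2. PCs: A@1 B@1 C@2
Step 5: thread B executes B2 (y = y + 3). Shared: x=-2 y=1. PCs: A@1 B@2 C@2
Step 6: thread A executes A2 (x = 3). Shared: x=3 y=1. PCs: A@2 B@2 C@2
Step 7: thread B executes B3 (x = x + 1). Shared: x=4 y=1. PCs: A@2 B@3 C@2
Step 8: thread C executes C3 (y = x + 3). Shared: x=4 y=7. PCs: A@2 B@3 C@3
Step 9: thread B executes B4 (y = y - 2). Shared: x=4 y=5. PCs: A@2 B@4 C@3
Step 10: thread A executes A3 (x = 7). Shared: x=7 y=5. PCs: A@3 B@4 C@3

Answer: x=7 y=5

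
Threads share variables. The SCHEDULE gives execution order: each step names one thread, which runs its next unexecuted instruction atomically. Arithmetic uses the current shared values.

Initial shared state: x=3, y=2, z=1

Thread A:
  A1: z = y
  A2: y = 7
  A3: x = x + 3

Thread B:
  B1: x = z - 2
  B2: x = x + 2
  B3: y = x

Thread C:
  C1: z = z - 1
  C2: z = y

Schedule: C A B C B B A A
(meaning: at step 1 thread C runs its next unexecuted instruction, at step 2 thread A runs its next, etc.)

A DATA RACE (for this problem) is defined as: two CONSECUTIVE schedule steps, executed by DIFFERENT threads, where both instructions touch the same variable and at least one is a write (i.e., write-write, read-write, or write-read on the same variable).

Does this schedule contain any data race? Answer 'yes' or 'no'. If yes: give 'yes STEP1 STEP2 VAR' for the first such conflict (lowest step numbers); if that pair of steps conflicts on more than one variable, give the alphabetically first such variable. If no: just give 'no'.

Steps 1,2: C(z = z - 1) vs A(z = y). RACE on z (W-W).
Steps 2,3: A(z = y) vs B(x = z - 2). RACE on z (W-R).
Steps 3,4: B(x = z - 2) vs C(z = y). RACE on z (R-W).
Steps 4,5: C(r=y,w=z) vs B(r=x,w=x). No conflict.
Steps 5,6: same thread (B). No race.
Steps 6,7: B(y = x) vs A(y = 7). RACE on y (W-W).
Steps 7,8: same thread (A). No race.
First conflict at steps 1,2.

Answer: yes 1 2 z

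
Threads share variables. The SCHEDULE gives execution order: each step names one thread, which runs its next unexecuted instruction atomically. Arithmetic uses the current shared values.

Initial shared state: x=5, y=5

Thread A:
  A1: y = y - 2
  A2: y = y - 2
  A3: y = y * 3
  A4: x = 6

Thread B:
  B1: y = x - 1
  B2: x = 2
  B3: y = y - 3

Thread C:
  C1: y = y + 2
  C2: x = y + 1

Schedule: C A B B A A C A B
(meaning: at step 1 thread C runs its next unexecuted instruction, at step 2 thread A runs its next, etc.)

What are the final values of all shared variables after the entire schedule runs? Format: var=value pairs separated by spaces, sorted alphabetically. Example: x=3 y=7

Step 1: thread C executes C1 (y = y + 2). Shared: x=5 y=7. PCs: A@0 B@0 C@1
Step 2: thread A executes A1 (y = y - 2). Shared: x=5 y=5. PCs: A@1 B@0 C@1
Step 3: thread B executes B1 (y = x - 1). Shared: x=5 y=4. PCs: A@1 B@1 C@1
Step 4: thread B executes B2 (x = 2). Shared: x=2 y=4. PCs: A@1 B@2 C@1
Step 5: thread A executes A2 (y = y - 2). Shared: x=2 y=2. PCs: A@2 B@2 C@1
Step 6: thread A executes A3 (y = y * 3). Shared: x=2 y=6. PCs: A@3 B@2 C@1
Step 7: thread C executes C2 (x = y + 1). Shared: x=7 y=6. PCs: A@3 B@2 C@2
Step 8: thread A executes A4 (x = 6). Shared: x=6 y=6. PCs: A@4 B@2 C@2
Step 9: thread B executes B3 (y = y - 3). Shared: x=6 y=3. PCs: A@4 B@3 C@2

Answer: x=6 y=3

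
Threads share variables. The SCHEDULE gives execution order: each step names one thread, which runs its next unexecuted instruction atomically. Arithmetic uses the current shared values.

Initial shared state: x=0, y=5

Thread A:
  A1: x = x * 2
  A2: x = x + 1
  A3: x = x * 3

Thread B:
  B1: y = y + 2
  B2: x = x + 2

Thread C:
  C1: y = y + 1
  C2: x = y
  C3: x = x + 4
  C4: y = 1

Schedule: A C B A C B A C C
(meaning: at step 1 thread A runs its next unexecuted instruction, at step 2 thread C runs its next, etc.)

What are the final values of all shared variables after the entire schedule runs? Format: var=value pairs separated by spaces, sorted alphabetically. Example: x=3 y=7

Step 1: thread A executes A1 (x = x * 2). Shared: x=0 y=5. PCs: A@1 B@0 C@0
Step 2: thread C executes C1 (y = y + 1). Shared: x=0 y=6. PCs: A@1 B@0 C@1
Step 3: thread B executes B1 (y = y + 2). Shared: x=0 y=8. PCs: A@1 B@1 C@1
Step 4: thread A executes A2 (x = x + 1). Shared: x=1 y=8. PCs: A@2 B@1 C@1
Step 5: thread C executes C2 (x = y). Shared: x=8 y=8. PCs: A@2 B@1 C@2
Step 6: thread B executes B2 (x = x + 2). Shared: x=10 y=8. PCs: A@2 B@2 C@2
Step 7: thread A executes A3 (x = x * 3). Shared: x=30 y=8. PCs: A@3 B@2 C@2
Step 8: thread C executes C3 (x = x + 4). Shared: x=34 y=8. PCs: A@3 B@2 C@3
Step 9: thread C executes C4 (y = 1). Shared: x=34 y=1. PCs: A@3 B@2 C@4

Answer: x=34 y=1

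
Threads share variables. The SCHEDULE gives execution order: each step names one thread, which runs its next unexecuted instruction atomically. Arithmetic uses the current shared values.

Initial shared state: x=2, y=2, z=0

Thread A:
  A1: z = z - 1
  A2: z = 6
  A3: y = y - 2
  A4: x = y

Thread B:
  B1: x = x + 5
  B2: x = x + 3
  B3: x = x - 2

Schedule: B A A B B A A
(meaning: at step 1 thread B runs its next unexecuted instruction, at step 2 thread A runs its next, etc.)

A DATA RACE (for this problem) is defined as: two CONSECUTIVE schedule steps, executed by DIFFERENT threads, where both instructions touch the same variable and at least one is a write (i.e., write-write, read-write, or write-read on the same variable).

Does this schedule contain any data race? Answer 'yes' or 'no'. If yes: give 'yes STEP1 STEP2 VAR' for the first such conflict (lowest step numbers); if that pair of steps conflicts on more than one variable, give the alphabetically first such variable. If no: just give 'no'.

Answer: no

Derivation:
Steps 1,2: B(r=x,w=x) vs A(r=z,w=z). No conflict.
Steps 2,3: same thread (A). No race.
Steps 3,4: A(r=-,w=z) vs B(r=x,w=x). No conflict.
Steps 4,5: same thread (B). No race.
Steps 5,6: B(r=x,w=x) vs A(r=y,w=y). No conflict.
Steps 6,7: same thread (A). No race.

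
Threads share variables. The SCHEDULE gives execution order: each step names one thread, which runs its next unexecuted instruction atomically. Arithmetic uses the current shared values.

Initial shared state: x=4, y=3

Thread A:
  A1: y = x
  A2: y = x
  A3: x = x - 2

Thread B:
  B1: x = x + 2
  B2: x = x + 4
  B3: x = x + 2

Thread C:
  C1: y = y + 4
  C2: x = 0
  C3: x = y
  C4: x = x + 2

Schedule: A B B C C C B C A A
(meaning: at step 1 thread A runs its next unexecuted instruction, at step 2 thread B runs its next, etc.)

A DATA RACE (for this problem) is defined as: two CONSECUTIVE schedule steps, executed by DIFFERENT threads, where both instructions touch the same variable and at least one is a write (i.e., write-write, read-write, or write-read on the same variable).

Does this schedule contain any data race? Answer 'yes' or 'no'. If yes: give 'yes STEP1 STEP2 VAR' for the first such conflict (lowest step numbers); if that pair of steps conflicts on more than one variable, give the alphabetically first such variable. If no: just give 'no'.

Steps 1,2: A(y = x) vs B(x = x + 2). RACE on x (R-W).
Steps 2,3: same thread (B). No race.
Steps 3,4: B(r=x,w=x) vs C(r=y,w=y). No conflict.
Steps 4,5: same thread (C). No race.
Steps 5,6: same thread (C). No race.
Steps 6,7: C(x = y) vs B(x = x + 2). RACE on x (W-W).
Steps 7,8: B(x = x + 2) vs C(x = x + 2). RACE on x (W-W).
Steps 8,9: C(x = x + 2) vs A(y = x). RACE on x (W-R).
Steps 9,10: same thread (A). No race.
First conflict at steps 1,2.

Answer: yes 1 2 x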